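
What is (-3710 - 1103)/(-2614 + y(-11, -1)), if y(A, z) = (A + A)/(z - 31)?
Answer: 77008/41813 ≈ 1.8417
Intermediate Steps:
y(A, z) = 2*A/(-31 + z) (y(A, z) = (2*A)/(-31 + z) = 2*A/(-31 + z))
(-3710 - 1103)/(-2614 + y(-11, -1)) = (-3710 - 1103)/(-2614 + 2*(-11)/(-31 - 1)) = -4813/(-2614 + 2*(-11)/(-32)) = -4813/(-2614 + 2*(-11)*(-1/32)) = -4813/(-2614 + 11/16) = -4813/(-41813/16) = -4813*(-16/41813) = 77008/41813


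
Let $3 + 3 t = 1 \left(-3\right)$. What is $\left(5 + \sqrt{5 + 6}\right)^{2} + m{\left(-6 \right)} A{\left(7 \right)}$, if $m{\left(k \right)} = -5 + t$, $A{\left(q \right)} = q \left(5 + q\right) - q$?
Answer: $-503 + 10 \sqrt{11} \approx -469.83$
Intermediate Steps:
$t = -2$ ($t = -1 + \frac{1 \left(-3\right)}{3} = -1 + \frac{1}{3} \left(-3\right) = -1 - 1 = -2$)
$A{\left(q \right)} = - q + q \left(5 + q\right)$
$m{\left(k \right)} = -7$ ($m{\left(k \right)} = -5 - 2 = -7$)
$\left(5 + \sqrt{5 + 6}\right)^{2} + m{\left(-6 \right)} A{\left(7 \right)} = \left(5 + \sqrt{5 + 6}\right)^{2} - 7 \cdot 7 \left(4 + 7\right) = \left(5 + \sqrt{11}\right)^{2} - 7 \cdot 7 \cdot 11 = \left(5 + \sqrt{11}\right)^{2} - 539 = -539 + \left(5 + \sqrt{11}\right)^{2}$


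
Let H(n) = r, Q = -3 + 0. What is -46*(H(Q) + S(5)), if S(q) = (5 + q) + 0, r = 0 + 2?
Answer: -552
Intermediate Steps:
Q = -3
r = 2
H(n) = 2
S(q) = 5 + q
-46*(H(Q) + S(5)) = -46*(2 + (5 + 5)) = -46*(2 + 10) = -46*12 = -552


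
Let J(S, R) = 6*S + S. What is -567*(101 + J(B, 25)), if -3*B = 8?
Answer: -46683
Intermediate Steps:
B = -8/3 (B = -⅓*8 = -8/3 ≈ -2.6667)
J(S, R) = 7*S
-567*(101 + J(B, 25)) = -567*(101 + 7*(-8/3)) = -567*(101 - 56/3) = -567*247/3 = -46683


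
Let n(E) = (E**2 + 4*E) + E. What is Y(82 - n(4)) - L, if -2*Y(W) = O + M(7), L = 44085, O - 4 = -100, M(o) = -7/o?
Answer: -88073/2 ≈ -44037.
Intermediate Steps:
O = -96 (O = 4 - 100 = -96)
n(E) = E**2 + 5*E
Y(W) = 97/2 (Y(W) = -(-96 - 7/7)/2 = -(-96 - 7*1/7)/2 = -(-96 - 1)/2 = -1/2*(-97) = 97/2)
Y(82 - n(4)) - L = 97/2 - 1*44085 = 97/2 - 44085 = -88073/2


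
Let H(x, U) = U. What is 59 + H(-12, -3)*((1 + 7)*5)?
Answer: -61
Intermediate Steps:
59 + H(-12, -3)*((1 + 7)*5) = 59 - 3*(1 + 7)*5 = 59 - 24*5 = 59 - 3*40 = 59 - 120 = -61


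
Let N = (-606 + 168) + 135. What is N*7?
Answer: -2121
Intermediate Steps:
N = -303 (N = -438 + 135 = -303)
N*7 = -303*7 = -2121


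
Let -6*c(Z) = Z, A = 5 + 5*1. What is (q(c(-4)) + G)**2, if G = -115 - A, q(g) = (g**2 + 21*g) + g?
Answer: 978121/81 ≈ 12076.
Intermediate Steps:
A = 10 (A = 5 + 5 = 10)
c(Z) = -Z/6
q(g) = g**2 + 22*g
G = -125 (G = -115 - 1*10 = -115 - 10 = -125)
(q(c(-4)) + G)**2 = ((-1/6*(-4))*(22 - 1/6*(-4)) - 125)**2 = (2*(22 + 2/3)/3 - 125)**2 = ((2/3)*(68/3) - 125)**2 = (136/9 - 125)**2 = (-989/9)**2 = 978121/81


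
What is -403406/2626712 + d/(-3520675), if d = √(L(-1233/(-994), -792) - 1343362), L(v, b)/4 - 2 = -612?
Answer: -201703/1313356 - I*√1345802/3520675 ≈ -0.15358 - 0.00032951*I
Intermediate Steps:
L(v, b) = -2440 (L(v, b) = 8 + 4*(-612) = 8 - 2448 = -2440)
d = I*√1345802 (d = √(-2440 - 1343362) = √(-1345802) = I*√1345802 ≈ 1160.1*I)
-403406/2626712 + d/(-3520675) = -403406/2626712 + (I*√1345802)/(-3520675) = -403406*1/2626712 + (I*√1345802)*(-1/3520675) = -201703/1313356 - I*√1345802/3520675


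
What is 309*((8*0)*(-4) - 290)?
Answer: -89610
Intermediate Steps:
309*((8*0)*(-4) - 290) = 309*(0*(-4) - 290) = 309*(0 - 290) = 309*(-290) = -89610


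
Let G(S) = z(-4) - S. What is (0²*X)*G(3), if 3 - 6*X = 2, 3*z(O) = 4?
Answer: 0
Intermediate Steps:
z(O) = 4/3 (z(O) = (⅓)*4 = 4/3)
G(S) = 4/3 - S
X = ⅙ (X = ½ - ⅙*2 = ½ - ⅓ = ⅙ ≈ 0.16667)
(0²*X)*G(3) = (0²*(⅙))*(4/3 - 1*3) = (0*(⅙))*(4/3 - 3) = 0*(-5/3) = 0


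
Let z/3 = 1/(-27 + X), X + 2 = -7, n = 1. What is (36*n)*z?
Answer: -3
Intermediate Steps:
X = -9 (X = -2 - 7 = -9)
z = -1/12 (z = 3/(-27 - 9) = 3/(-36) = 3*(-1/36) = -1/12 ≈ -0.083333)
(36*n)*z = (36*1)*(-1/12) = 36*(-1/12) = -3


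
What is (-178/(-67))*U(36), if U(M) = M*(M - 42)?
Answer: -38448/67 ≈ -573.85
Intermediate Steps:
U(M) = M*(-42 + M)
(-178/(-67))*U(36) = (-178/(-67))*(36*(-42 + 36)) = (-178*(-1/67))*(36*(-6)) = (178/67)*(-216) = -38448/67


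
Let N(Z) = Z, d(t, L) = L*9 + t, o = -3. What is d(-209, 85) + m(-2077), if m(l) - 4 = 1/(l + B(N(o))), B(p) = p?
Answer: 1164799/2080 ≈ 560.00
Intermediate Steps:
d(t, L) = t + 9*L (d(t, L) = 9*L + t = t + 9*L)
m(l) = 4 + 1/(-3 + l) (m(l) = 4 + 1/(l - 3) = 4 + 1/(-3 + l))
d(-209, 85) + m(-2077) = (-209 + 9*85) + (-11 + 4*(-2077))/(-3 - 2077) = (-209 + 765) + (-11 - 8308)/(-2080) = 556 - 1/2080*(-8319) = 556 + 8319/2080 = 1164799/2080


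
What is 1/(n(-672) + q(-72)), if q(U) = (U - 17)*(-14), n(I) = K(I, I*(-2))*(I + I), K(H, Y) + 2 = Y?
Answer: -1/1802402 ≈ -5.5482e-7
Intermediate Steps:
K(H, Y) = -2 + Y
n(I) = 2*I*(-2 - 2*I) (n(I) = (-2 + I*(-2))*(I + I) = (-2 - 2*I)*(2*I) = 2*I*(-2 - 2*I))
q(U) = 238 - 14*U (q(U) = (-17 + U)*(-14) = 238 - 14*U)
1/(n(-672) + q(-72)) = 1/(-4*(-672)*(1 - 672) + (238 - 14*(-72))) = 1/(-4*(-672)*(-671) + (238 + 1008)) = 1/(-1803648 + 1246) = 1/(-1802402) = -1/1802402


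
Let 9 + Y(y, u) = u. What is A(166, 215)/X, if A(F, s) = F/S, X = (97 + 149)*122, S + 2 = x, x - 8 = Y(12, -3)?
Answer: -83/90036 ≈ -0.00092185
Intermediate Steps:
Y(y, u) = -9 + u
x = -4 (x = 8 + (-9 - 3) = 8 - 12 = -4)
S = -6 (S = -2 - 4 = -6)
X = 30012 (X = 246*122 = 30012)
A(F, s) = -F/6 (A(F, s) = F/(-6) = F*(-1/6) = -F/6)
A(166, 215)/X = -1/6*166/30012 = -83/3*1/30012 = -83/90036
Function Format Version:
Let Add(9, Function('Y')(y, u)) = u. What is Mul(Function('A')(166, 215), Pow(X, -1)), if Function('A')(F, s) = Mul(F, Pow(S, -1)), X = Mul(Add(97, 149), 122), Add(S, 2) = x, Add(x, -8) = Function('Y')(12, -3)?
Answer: Rational(-83, 90036) ≈ -0.00092185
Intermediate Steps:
Function('Y')(y, u) = Add(-9, u)
x = -4 (x = Add(8, Add(-9, -3)) = Add(8, -12) = -4)
S = -6 (S = Add(-2, -4) = -6)
X = 30012 (X = Mul(246, 122) = 30012)
Function('A')(F, s) = Mul(Rational(-1, 6), F) (Function('A')(F, s) = Mul(F, Pow(-6, -1)) = Mul(F, Rational(-1, 6)) = Mul(Rational(-1, 6), F))
Mul(Function('A')(166, 215), Pow(X, -1)) = Mul(Mul(Rational(-1, 6), 166), Pow(30012, -1)) = Mul(Rational(-83, 3), Rational(1, 30012)) = Rational(-83, 90036)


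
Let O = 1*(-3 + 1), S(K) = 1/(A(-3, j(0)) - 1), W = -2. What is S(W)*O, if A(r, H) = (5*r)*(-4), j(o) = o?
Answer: -2/59 ≈ -0.033898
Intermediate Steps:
A(r, H) = -20*r
S(K) = 1/59 (S(K) = 1/(-20*(-3) - 1) = 1/(60 - 1) = 1/59)
O = -2 (O = 1*(-2) = -2)
S(W)*O = (1/59)*(-2) = -2/59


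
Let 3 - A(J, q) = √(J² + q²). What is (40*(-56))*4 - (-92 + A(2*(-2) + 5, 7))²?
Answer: -16931 - 890*√2 ≈ -18190.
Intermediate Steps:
A(J, q) = 3 - √(J² + q²)
(40*(-56))*4 - (-92 + A(2*(-2) + 5, 7))² = (40*(-56))*4 - (-92 + (3 - √((2*(-2) + 5)² + 7²)))² = -2240*4 - (-92 + (3 - √((-4 + 5)² + 49)))² = -8960 - (-92 + (3 - √(1² + 49)))² = -8960 - (-92 + (3 - √(1 + 49)))² = -8960 - (-92 + (3 - √50))² = -8960 - (-92 + (3 - 5*√2))² = -8960 - (-89 - 5*√2)²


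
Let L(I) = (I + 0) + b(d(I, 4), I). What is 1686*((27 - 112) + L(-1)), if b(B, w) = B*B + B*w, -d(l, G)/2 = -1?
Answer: -141624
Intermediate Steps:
d(l, G) = 2 (d(l, G) = -2*(-1) = 2)
b(B, w) = B**2 + B*w
L(I) = 4 + 3*I (L(I) = (I + 0) + 2*(2 + I) = I + (4 + 2*I) = 4 + 3*I)
1686*((27 - 112) + L(-1)) = 1686*((27 - 112) + (4 + 3*(-1))) = 1686*(-85 + (4 - 3)) = 1686*(-85 + 1) = 1686*(-84) = -141624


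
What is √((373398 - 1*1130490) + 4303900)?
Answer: 2*√886702 ≈ 1883.3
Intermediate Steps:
√((373398 - 1*1130490) + 4303900) = √((373398 - 1130490) + 4303900) = √(-757092 + 4303900) = √3546808 = 2*√886702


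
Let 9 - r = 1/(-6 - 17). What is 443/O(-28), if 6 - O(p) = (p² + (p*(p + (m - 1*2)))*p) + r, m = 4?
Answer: 10189/450730 ≈ 0.022606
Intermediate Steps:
r = 208/23 (r = 9 - 1/(-6 - 17) = 9 - 1/(-23) = 9 - 1*(-1/23) = 9 + 1/23 = 208/23 ≈ 9.0435)
O(p) = -70/23 - p² - p²*(2 + p) (O(p) = 6 - ((p² + (p*(p + (4 - 1*2)))*p) + 208/23) = 6 - ((p² + (p*(p + (4 - 2)))*p) + 208/23) = 6 - ((p² + (p*(p + 2))*p) + 208/23) = 6 - ((p² + (p*(2 + p))*p) + 208/23) = 6 - ((p² + p²*(2 + p)) + 208/23) = 6 - (208/23 + p² + p²*(2 + p)) = 6 + (-208/23 - p² - p²*(2 + p)) = -70/23 - p² - p²*(2 + p))
443/O(-28) = 443/(-70/23 - 1*(-28)³ - 3*(-28)²) = 443/(-70/23 - 1*(-21952) - 3*784) = 443/(-70/23 + 21952 - 2352) = 443/(450730/23) = 443*(23/450730) = 10189/450730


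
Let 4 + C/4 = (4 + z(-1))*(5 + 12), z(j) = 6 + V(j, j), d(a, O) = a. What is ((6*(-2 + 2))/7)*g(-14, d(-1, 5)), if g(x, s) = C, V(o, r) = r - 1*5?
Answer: 0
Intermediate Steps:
V(o, r) = -5 + r (V(o, r) = r - 5 = -5 + r)
z(j) = 1 + j (z(j) = 6 + (-5 + j) = 1 + j)
C = 256 (C = -16 + 4*((4 + (1 - 1))*(5 + 12)) = -16 + 4*((4 + 0)*17) = -16 + 4*(4*17) = -16 + 4*68 = -16 + 272 = 256)
g(x, s) = 256
((6*(-2 + 2))/7)*g(-14, d(-1, 5)) = ((6*(-2 + 2))/7)*256 = ((6*0)*(1/7))*256 = (0*(1/7))*256 = 0*256 = 0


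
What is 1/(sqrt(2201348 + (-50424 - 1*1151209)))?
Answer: sqrt(999715)/999715 ≈ 0.0010001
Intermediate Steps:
1/(sqrt(2201348 + (-50424 - 1*1151209))) = 1/(sqrt(2201348 + (-50424 - 1151209))) = 1/(sqrt(2201348 - 1201633)) = 1/(sqrt(999715)) = sqrt(999715)/999715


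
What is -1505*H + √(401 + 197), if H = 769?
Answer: -1157345 + √598 ≈ -1.1573e+6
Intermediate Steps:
-1505*H + √(401 + 197) = -1505*769 + √(401 + 197) = -1157345 + √598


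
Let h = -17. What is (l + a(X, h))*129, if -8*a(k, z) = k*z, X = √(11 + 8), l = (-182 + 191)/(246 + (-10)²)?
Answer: 1161/346 + 2193*√19/8 ≈ 1198.2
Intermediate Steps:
l = 9/346 (l = 9/(246 + 100) = 9/346 ≈ 0.026012)
X = √19 ≈ 4.3589
a(k, z) = -k*z/8
(l + a(X, h))*129 = (9/346 - ⅛*√19*(-17))*129 = (9/346 + 17*√19/8)*129 = 1161/346 + 2193*√19/8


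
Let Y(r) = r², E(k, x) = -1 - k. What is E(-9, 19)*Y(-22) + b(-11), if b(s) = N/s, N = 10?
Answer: 42582/11 ≈ 3871.1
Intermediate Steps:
b(s) = 10/s
E(-9, 19)*Y(-22) + b(-11) = (-1 - 1*(-9))*(-22)² + 10/(-11) = (-1 + 9)*484 + 10*(-1/11) = 8*484 - 10/11 = 3872 - 10/11 = 42582/11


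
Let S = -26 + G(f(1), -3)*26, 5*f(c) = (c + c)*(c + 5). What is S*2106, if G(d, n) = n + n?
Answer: -383292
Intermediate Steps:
f(c) = 2*c*(5 + c)/5 (f(c) = ((c + c)*(c + 5))/5 = ((2*c)*(5 + c))/5 = (2*c*(5 + c))/5 = 2*c*(5 + c)/5)
G(d, n) = 2*n
S = -182 (S = -26 + (2*(-3))*26 = -26 - 6*26 = -26 - 156 = -182)
S*2106 = -182*2106 = -383292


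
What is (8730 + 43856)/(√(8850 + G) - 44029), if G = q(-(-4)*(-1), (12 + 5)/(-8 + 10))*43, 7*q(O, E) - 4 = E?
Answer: -32414325916/27139614799 - 262930*√69986/27139614799 ≈ -1.1969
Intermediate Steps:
q(O, E) = 4/7 + E/7
G = 1075/14 (G = (4/7 + ((12 + 5)/(-8 + 10))/7)*43 = (4/7 + (17/2)/7)*43 = (4/7 + (17*(½))/7)*43 = (4/7 + (⅐)*(17/2))*43 = (4/7 + 17/14)*43 = (25/14)*43 = 1075/14 ≈ 76.786)
(8730 + 43856)/(√(8850 + G) - 44029) = (8730 + 43856)/(√(8850 + 1075/14) - 44029) = 52586/(√(124975/14) - 44029) = 52586/(5*√69986/14 - 44029) = 52586/(-44029 + 5*√69986/14)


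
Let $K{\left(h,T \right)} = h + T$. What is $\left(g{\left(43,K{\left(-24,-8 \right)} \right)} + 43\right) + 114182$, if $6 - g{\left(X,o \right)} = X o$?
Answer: $115607$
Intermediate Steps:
$K{\left(h,T \right)} = T + h$
$g{\left(X,o \right)} = 6 - X o$
$\left(g{\left(43,K{\left(-24,-8 \right)} \right)} + 43\right) + 114182 = \left(\left(6 - 43 \left(-8 - 24\right)\right) + 43\right) + 114182 = \left(\left(6 - 43 \left(-32\right)\right) + 43\right) + 114182 = \left(\left(6 + 1376\right) + 43\right) + 114182 = \left(1382 + 43\right) + 114182 = 1425 + 114182 = 115607$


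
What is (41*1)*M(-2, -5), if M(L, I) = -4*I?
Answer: 820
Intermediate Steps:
(41*1)*M(-2, -5) = (41*1)*(-4*(-5)) = 41*20 = 820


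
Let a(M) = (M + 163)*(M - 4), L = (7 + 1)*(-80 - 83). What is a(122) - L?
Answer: 34934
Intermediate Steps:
L = -1304 (L = 8*(-163) = -1304)
a(M) = (-4 + M)*(163 + M) (a(M) = (163 + M)*(-4 + M) = (-4 + M)*(163 + M))
a(122) - L = (-652 + 122**2 + 159*122) - 1*(-1304) = (-652 + 14884 + 19398) + 1304 = 33630 + 1304 = 34934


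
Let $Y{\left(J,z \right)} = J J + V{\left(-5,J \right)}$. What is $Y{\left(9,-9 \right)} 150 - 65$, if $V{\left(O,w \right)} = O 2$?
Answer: $10585$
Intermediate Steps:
$V{\left(O,w \right)} = 2 O$
$Y{\left(J,z \right)} = -10 + J^{2}$ ($Y{\left(J,z \right)} = J J + 2 \left(-5\right) = J^{2} - 10 = -10 + J^{2}$)
$Y{\left(9,-9 \right)} 150 - 65 = \left(-10 + 9^{2}\right) 150 - 65 = \left(-10 + 81\right) 150 - 65 = 71 \cdot 150 - 65 = 10650 - 65 = 10585$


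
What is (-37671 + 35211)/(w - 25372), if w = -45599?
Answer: 20/577 ≈ 0.034662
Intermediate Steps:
(-37671 + 35211)/(w - 25372) = (-37671 + 35211)/(-45599 - 25372) = -2460/(-70971) = -2460*(-1/70971) = 20/577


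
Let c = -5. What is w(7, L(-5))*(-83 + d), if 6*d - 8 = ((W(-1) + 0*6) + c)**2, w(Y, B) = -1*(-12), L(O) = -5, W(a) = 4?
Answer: -978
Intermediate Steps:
w(Y, B) = 12
d = 3/2 (d = 4/3 + ((4 + 0*6) - 5)**2/6 = 4/3 + ((4 + 0) - 5)**2/6 = 4/3 + (4 - 5)**2/6 = 4/3 + (1/6)*(-1)**2 = 4/3 + (1/6)*1 = 4/3 + 1/6 = 3/2 ≈ 1.5000)
w(7, L(-5))*(-83 + d) = 12*(-83 + 3/2) = 12*(-163/2) = -978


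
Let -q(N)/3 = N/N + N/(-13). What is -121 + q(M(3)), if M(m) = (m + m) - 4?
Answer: -1606/13 ≈ -123.54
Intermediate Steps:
M(m) = -4 + 2*m (M(m) = 2*m - 4 = -4 + 2*m)
q(N) = -3 + 3*N/13 (q(N) = -3*(N/N + N/(-13)) = -3*(1 + N*(-1/13)) = -3*(1 - N/13) = -3 + 3*N/13)
-121 + q(M(3)) = -121 + (-3 + 3*(-4 + 2*3)/13) = -121 + (-3 + 3*(-4 + 6)/13) = -121 + (-3 + (3/13)*2) = -121 + (-3 + 6/13) = -121 - 33/13 = -1606/13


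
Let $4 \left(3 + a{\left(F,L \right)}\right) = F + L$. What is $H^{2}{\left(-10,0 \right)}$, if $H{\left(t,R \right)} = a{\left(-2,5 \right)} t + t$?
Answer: $\frac{625}{4} \approx 156.25$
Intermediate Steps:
$a{\left(F,L \right)} = -3 + \frac{F}{4} + \frac{L}{4}$ ($a{\left(F,L \right)} = -3 + \frac{F + L}{4} = -3 + \left(\frac{F}{4} + \frac{L}{4}\right) = -3 + \frac{F}{4} + \frac{L}{4}$)
$H{\left(t,R \right)} = - \frac{5 t}{4}$ ($H{\left(t,R \right)} = \left(-3 + \frac{1}{4} \left(-2\right) + \frac{1}{4} \cdot 5\right) t + t = \left(-3 - \frac{1}{2} + \frac{5}{4}\right) t + t = - \frac{9 t}{4} + t = - \frac{5 t}{4}$)
$H^{2}{\left(-10,0 \right)} = \left(\left(- \frac{5}{4}\right) \left(-10\right)\right)^{2} = \left(\frac{25}{2}\right)^{2} = \frac{625}{4}$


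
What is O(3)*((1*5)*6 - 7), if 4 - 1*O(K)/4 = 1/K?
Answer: 1012/3 ≈ 337.33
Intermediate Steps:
O(K) = 16 - 4/K
O(3)*((1*5)*6 - 7) = (16 - 4/3)*((1*5)*6 - 7) = (16 - 4*⅓)*(5*6 - 7) = (16 - 4/3)*(30 - 7) = (44/3)*23 = 1012/3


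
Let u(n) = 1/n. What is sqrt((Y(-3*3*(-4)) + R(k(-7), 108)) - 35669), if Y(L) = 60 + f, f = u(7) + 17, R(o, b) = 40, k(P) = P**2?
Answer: I*sqrt(1742041)/7 ≈ 188.55*I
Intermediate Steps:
f = 120/7 (f = 1/7 + 17 = 120/7 ≈ 17.143)
Y(L) = 540/7 (Y(L) = 60 + 120/7 = 540/7)
sqrt((Y(-3*3*(-4)) + R(k(-7), 108)) - 35669) = sqrt((540/7 + 40) - 35669) = sqrt(820/7 - 35669) = sqrt(-248863/7) = I*sqrt(1742041)/7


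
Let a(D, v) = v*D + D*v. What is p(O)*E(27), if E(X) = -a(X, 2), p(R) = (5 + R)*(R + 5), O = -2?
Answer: -972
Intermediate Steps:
a(D, v) = 2*D*v (a(D, v) = D*v + D*v = 2*D*v)
p(R) = (5 + R)² (p(R) = (5 + R)*(5 + R) = (5 + R)²)
E(X) = -4*X (E(X) = -2*X*2 = -4*X)
p(O)*E(27) = (5 - 2)²*(-4*27) = 3²*(-108) = 9*(-108) = -972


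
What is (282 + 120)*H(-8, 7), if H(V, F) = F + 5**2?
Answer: 12864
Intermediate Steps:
H(V, F) = 25 + F (H(V, F) = F + 25 = 25 + F)
(282 + 120)*H(-8, 7) = (282 + 120)*(25 + 7) = 402*32 = 12864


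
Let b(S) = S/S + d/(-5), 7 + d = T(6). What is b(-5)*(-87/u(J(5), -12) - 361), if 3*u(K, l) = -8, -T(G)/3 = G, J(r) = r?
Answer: -7881/4 ≈ -1970.3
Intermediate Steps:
T(G) = -3*G
d = -25 (d = -7 - 3*6 = -7 - 18 = -25)
u(K, l) = -8/3 (u(K, l) = (⅓)*(-8) = -8/3)
b(S) = 6 (b(S) = S/S - 25/(-5) = 1 - 25*(-⅕) = 1 + 5 = 6)
b(-5)*(-87/u(J(5), -12) - 361) = 6*(-87/(-8/3) - 361) = 6*(-87*(-3/8) - 361) = 6*(261/8 - 361) = 6*(-2627/8) = -7881/4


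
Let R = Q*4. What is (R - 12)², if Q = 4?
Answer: 16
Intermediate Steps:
R = 16 (R = 4*4 = 16)
(R - 12)² = (16 - 12)² = 4² = 16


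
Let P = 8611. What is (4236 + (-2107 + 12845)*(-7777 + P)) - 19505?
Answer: 8940223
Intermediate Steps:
(4236 + (-2107 + 12845)*(-7777 + P)) - 19505 = (4236 + (-2107 + 12845)*(-7777 + 8611)) - 19505 = (4236 + 10738*834) - 19505 = (4236 + 8955492) - 19505 = 8959728 - 19505 = 8940223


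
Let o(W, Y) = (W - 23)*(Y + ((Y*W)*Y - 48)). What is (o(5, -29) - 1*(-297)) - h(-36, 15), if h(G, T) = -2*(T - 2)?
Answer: -73981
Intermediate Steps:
h(G, T) = 4 - 2*T (h(G, T) = -2*(-2 + T) = 4 - 2*T)
o(W, Y) = (-23 + W)*(-48 + Y + W*Y²) (o(W, Y) = (-23 + W)*(Y + ((W*Y)*Y - 48)) = (-23 + W)*(Y + (W*Y² - 48)) = (-23 + W)*(Y + (-48 + W*Y²)) = (-23 + W)*(-48 + Y + W*Y²))
(o(5, -29) - 1*(-297)) - h(-36, 15) = ((1104 - 48*5 - 23*(-29) + 5*(-29) + 5²*(-29)² - 23*5*(-29)²) - 1*(-297)) - (4 - 2*15) = ((1104 - 240 + 667 - 145 + 25*841 - 23*5*841) + 297) - (4 - 30) = ((1104 - 240 + 667 - 145 + 21025 - 96715) + 297) - 1*(-26) = (-74304 + 297) + 26 = -74007 + 26 = -73981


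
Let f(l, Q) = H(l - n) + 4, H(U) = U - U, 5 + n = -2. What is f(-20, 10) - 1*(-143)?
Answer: 147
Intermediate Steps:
n = -7 (n = -5 - 2 = -7)
H(U) = 0
f(l, Q) = 4 (f(l, Q) = 0 + 4 = 4)
f(-20, 10) - 1*(-143) = 4 - 1*(-143) = 4 + 143 = 147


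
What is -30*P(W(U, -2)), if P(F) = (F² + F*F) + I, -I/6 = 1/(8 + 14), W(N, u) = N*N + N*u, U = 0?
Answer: 90/11 ≈ 8.1818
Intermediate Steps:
W(N, u) = N² + N*u
I = -3/11 (I = -6/(8 + 14) = -6/22 = -6*1/22 = -3/11 ≈ -0.27273)
P(F) = -3/11 + 2*F² (P(F) = (F² + F*F) - 3/11 = (F² + F²) - 3/11 = 2*F² - 3/11 = -3/11 + 2*F²)
-30*P(W(U, -2)) = -30*(-3/11 + 2*(0*(0 - 2))²) = -30*(-3/11 + 2*(0*(-2))²) = -30*(-3/11 + 2*0²) = -30*(-3/11 + 2*0) = -30*(-3/11 + 0) = -30*(-3/11) = 90/11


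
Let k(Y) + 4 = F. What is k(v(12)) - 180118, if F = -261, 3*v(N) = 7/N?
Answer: -180383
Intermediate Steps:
v(N) = 7/(3*N) (v(N) = (7/N)/3 = 7/(3*N))
k(Y) = -265 (k(Y) = -4 - 261 = -265)
k(v(12)) - 180118 = -265 - 180118 = -180383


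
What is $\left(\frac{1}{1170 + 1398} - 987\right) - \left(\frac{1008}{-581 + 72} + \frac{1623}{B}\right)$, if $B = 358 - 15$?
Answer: $- \frac{443744401189}{448339416} \approx -989.75$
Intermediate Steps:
$B = 343$ ($B = 358 - 15 = 343$)
$\left(\frac{1}{1170 + 1398} - 987\right) - \left(\frac{1008}{-581 + 72} + \frac{1623}{B}\right) = \left(\frac{1}{1170 + 1398} - 987\right) - \left(\frac{1623}{343} + \frac{1008}{-581 + 72}\right) = \left(\frac{1}{2568} - 987\right) - \left(\frac{1623}{343} + \frac{1008}{-509}\right) = \left(\frac{1}{2568} - 987\right) - \frac{480363}{174587} = - \frac{2534615}{2568} + \left(\frac{1008}{509} - \frac{1623}{343}\right) = - \frac{2534615}{2568} - \frac{480363}{174587} = - \frac{443744401189}{448339416}$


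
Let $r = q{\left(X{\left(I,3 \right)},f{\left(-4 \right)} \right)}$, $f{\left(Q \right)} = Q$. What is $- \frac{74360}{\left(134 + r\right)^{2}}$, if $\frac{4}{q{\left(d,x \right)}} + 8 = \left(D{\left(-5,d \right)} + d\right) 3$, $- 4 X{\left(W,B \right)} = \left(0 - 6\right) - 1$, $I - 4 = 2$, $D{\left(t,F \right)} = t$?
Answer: $- \frac{93712190}{22553001} \approx -4.1552$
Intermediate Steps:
$I = 6$ ($I = 4 + 2 = 6$)
$X{\left(W,B \right)} = \frac{7}{4}$ ($X{\left(W,B \right)} = - \frac{\left(0 - 6\right) - 1}{4} = - \frac{-6 - 1}{4} = \left(- \frac{1}{4}\right) \left(-7\right) = \frac{7}{4}$)
$q{\left(d,x \right)} = \frac{4}{-23 + 3 d}$ ($q{\left(d,x \right)} = \frac{4}{-8 + \left(-5 + d\right) 3} = \frac{4}{-8 + \left(-15 + 3 d\right)} = \frac{4}{-23 + 3 d}$)
$r = - \frac{16}{71}$ ($r = \frac{4}{-23 + 3 \cdot \frac{7}{4}} = \frac{4}{-23 + \frac{21}{4}} = \frac{4}{- \frac{71}{4}} = 4 \left(- \frac{4}{71}\right) = - \frac{16}{71} \approx -0.22535$)
$- \frac{74360}{\left(134 + r\right)^{2}} = - \frac{74360}{\left(134 - \frac{16}{71}\right)^{2}} = - \frac{74360}{\left(\frac{9498}{71}\right)^{2}} = - \frac{74360}{\frac{90212004}{5041}} = \left(-74360\right) \frac{5041}{90212004} = - \frac{93712190}{22553001}$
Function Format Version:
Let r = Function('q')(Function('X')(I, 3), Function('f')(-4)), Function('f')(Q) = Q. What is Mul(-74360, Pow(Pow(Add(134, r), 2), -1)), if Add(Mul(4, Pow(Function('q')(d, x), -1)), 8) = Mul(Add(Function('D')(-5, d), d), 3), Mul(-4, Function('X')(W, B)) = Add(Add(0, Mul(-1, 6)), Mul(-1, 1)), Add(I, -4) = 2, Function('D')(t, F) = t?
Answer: Rational(-93712190, 22553001) ≈ -4.1552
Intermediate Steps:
I = 6 (I = Add(4, 2) = 6)
Function('X')(W, B) = Rational(7, 4) (Function('X')(W, B) = Mul(Rational(-1, 4), Add(Add(0, Mul(-1, 6)), Mul(-1, 1))) = Mul(Rational(-1, 4), Add(Add(0, -6), -1)) = Mul(Rational(-1, 4), Add(-6, -1)) = Mul(Rational(-1, 4), -7) = Rational(7, 4))
Function('q')(d, x) = Mul(4, Pow(Add(-23, Mul(3, d)), -1)) (Function('q')(d, x) = Mul(4, Pow(Add(-8, Mul(Add(-5, d), 3)), -1)) = Mul(4, Pow(Add(-8, Add(-15, Mul(3, d))), -1)) = Mul(4, Pow(Add(-23, Mul(3, d)), -1)))
r = Rational(-16, 71) (r = Mul(4, Pow(Add(-23, Mul(3, Rational(7, 4))), -1)) = Mul(4, Pow(Add(-23, Rational(21, 4)), -1)) = Mul(4, Pow(Rational(-71, 4), -1)) = Mul(4, Rational(-4, 71)) = Rational(-16, 71) ≈ -0.22535)
Mul(-74360, Pow(Pow(Add(134, r), 2), -1)) = Mul(-74360, Pow(Pow(Add(134, Rational(-16, 71)), 2), -1)) = Mul(-74360, Pow(Pow(Rational(9498, 71), 2), -1)) = Mul(-74360, Pow(Rational(90212004, 5041), -1)) = Mul(-74360, Rational(5041, 90212004)) = Rational(-93712190, 22553001)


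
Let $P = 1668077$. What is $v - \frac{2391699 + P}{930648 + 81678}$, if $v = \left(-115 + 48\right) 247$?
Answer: $- \frac{1196931625}{72309} \approx -16553.0$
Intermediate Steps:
$v = -16549$ ($v = \left(-67\right) 247 = -16549$)
$v - \frac{2391699 + P}{930648 + 81678} = -16549 - \frac{2391699 + 1668077}{930648 + 81678} = -16549 - \frac{4059776}{1012326} = -16549 - 4059776 \cdot \frac{1}{1012326} = -16549 - \frac{289984}{72309} = - \frac{1196931625}{72309}$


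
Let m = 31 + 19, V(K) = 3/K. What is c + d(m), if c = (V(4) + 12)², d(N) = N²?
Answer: 42601/16 ≈ 2662.6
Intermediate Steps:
m = 50
c = 2601/16 (c = (3/4 + 12)² = (3*(¼) + 12)² = (¾ + 12)² = (51/4)² = 2601/16 ≈ 162.56)
c + d(m) = 2601/16 + 50² = 2601/16 + 2500 = 42601/16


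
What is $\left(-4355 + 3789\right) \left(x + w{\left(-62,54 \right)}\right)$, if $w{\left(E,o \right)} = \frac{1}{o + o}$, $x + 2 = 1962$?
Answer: $- \frac{59905723}{54} \approx -1.1094 \cdot 10^{6}$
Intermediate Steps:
$x = 1960$ ($x = -2 + 1962 = 1960$)
$w{\left(E,o \right)} = \frac{1}{2 o}$
$\left(-4355 + 3789\right) \left(x + w{\left(-62,54 \right)}\right) = \left(-4355 + 3789\right) \left(1960 + \frac{1}{2 \cdot 54}\right) = - 566 \left(1960 + \frac{1}{2} \cdot \frac{1}{54}\right) = - 566 \left(1960 + \frac{1}{108}\right) = \left(-566\right) \frac{211681}{108} = - \frac{59905723}{54}$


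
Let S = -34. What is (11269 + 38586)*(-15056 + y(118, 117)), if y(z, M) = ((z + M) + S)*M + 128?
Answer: 428204595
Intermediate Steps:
y(z, M) = 128 + M*(-34 + M + z) (y(z, M) = ((z + M) - 34)*M + 128 = ((M + z) - 34)*M + 128 = (-34 + M + z)*M + 128 = M*(-34 + M + z) + 128 = 128 + M*(-34 + M + z))
(11269 + 38586)*(-15056 + y(118, 117)) = (11269 + 38586)*(-15056 + (128 + 117² - 34*117 + 117*118)) = 49855*(-15056 + (128 + 13689 - 3978 + 13806)) = 49855*(-15056 + 23645) = 49855*8589 = 428204595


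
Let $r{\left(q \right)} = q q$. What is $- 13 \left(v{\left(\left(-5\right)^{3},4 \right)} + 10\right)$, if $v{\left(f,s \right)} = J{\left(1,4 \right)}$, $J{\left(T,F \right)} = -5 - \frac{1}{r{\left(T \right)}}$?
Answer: $-52$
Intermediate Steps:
$r{\left(q \right)} = q^{2}$
$J{\left(T,F \right)} = -5 - \frac{1}{T^{2}}$
$v{\left(f,s \right)} = -6$ ($v{\left(f,s \right)} = -5 - 1^{-2} = -5 - 1 = -6$)
$- 13 \left(v{\left(\left(-5\right)^{3},4 \right)} + 10\right) = - 13 \left(-6 + 10\right) = \left(-13\right) 4 = -52$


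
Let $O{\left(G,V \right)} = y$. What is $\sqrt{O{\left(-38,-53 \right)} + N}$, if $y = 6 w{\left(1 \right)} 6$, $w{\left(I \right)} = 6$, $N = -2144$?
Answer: $2 i \sqrt{482} \approx 43.909 i$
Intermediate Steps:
$y = 216$ ($y = 6 \cdot 6 \cdot 6 = 36 \cdot 6 = 216$)
$O{\left(G,V \right)} = 216$
$\sqrt{O{\left(-38,-53 \right)} + N} = \sqrt{216 - 2144} = \sqrt{-1928} = 2 i \sqrt{482}$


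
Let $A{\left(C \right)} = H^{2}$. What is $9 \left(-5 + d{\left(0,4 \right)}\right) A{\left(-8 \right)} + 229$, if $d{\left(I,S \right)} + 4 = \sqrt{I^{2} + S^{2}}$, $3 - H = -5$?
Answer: $-2651$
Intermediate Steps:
$H = 8$ ($H = 3 - -5 = 3 + 5 = 8$)
$d{\left(I,S \right)} = -4 + \sqrt{I^{2} + S^{2}}$
$A{\left(C \right)} = 64$ ($A{\left(C \right)} = 8^{2} = 64$)
$9 \left(-5 + d{\left(0,4 \right)}\right) A{\left(-8 \right)} + 229 = 9 \left(-5 - \left(4 - \sqrt{0^{2} + 4^{2}}\right)\right) 64 + 229 = 9 \left(-5 - \left(4 - \sqrt{0 + 16}\right)\right) 64 + 229 = 9 \left(-5 - \left(4 - \sqrt{16}\right)\right) 64 + 229 = 9 \left(-5 + \left(-4 + 4\right)\right) 64 + 229 = 9 \left(-5 + 0\right) 64 + 229 = 9 \left(-5\right) 64 + 229 = \left(-45\right) 64 + 229 = -2880 + 229 = -2651$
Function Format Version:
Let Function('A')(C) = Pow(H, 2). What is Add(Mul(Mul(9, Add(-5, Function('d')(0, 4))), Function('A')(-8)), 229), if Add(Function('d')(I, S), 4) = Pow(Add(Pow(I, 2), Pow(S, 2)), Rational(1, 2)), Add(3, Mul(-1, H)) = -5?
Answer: -2651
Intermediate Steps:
H = 8 (H = Add(3, Mul(-1, -5)) = Add(3, 5) = 8)
Function('d')(I, S) = Add(-4, Pow(Add(Pow(I, 2), Pow(S, 2)), Rational(1, 2)))
Function('A')(C) = 64 (Function('A')(C) = Pow(8, 2) = 64)
Add(Mul(Mul(9, Add(-5, Function('d')(0, 4))), Function('A')(-8)), 229) = Add(Mul(Mul(9, Add(-5, Add(-4, Pow(Add(Pow(0, 2), Pow(4, 2)), Rational(1, 2))))), 64), 229) = Add(Mul(Mul(9, Add(-5, Add(-4, Pow(Add(0, 16), Rational(1, 2))))), 64), 229) = Add(Mul(Mul(9, Add(-5, Add(-4, Pow(16, Rational(1, 2))))), 64), 229) = Add(Mul(Mul(9, Add(-5, Add(-4, 4))), 64), 229) = Add(Mul(Mul(9, Add(-5, 0)), 64), 229) = Add(Mul(Mul(9, -5), 64), 229) = Add(Mul(-45, 64), 229) = Add(-2880, 229) = -2651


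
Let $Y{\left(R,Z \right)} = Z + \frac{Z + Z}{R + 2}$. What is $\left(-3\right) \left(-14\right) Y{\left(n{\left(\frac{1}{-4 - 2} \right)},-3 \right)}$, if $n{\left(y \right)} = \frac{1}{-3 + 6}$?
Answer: $-234$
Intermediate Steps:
$n{\left(y \right)} = \frac{1}{3}$
$Y{\left(R,Z \right)} = Z + \frac{2 Z}{2 + R}$
$\left(-3\right) \left(-14\right) Y{\left(n{\left(\frac{1}{-4 - 2} \right)},-3 \right)} = \left(-3\right) \left(-14\right) \left(- \frac{3 \left(4 + \frac{1}{3}\right)}{2 + \frac{1}{3}}\right) = 42 \left(\left(-3\right) \frac{1}{\frac{7}{3}} \cdot \frac{13}{3}\right) = 42 \left(\left(-3\right) \frac{3}{7} \cdot \frac{13}{3}\right) = 42 \left(- \frac{39}{7}\right) = -234$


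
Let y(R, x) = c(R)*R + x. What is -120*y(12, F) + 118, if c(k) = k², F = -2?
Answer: -207002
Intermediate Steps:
y(R, x) = x + R³ (y(R, x) = R²*R + x = R³ + x = x + R³)
-120*y(12, F) + 118 = -120*(-2 + 12³) + 118 = -120*(-2 + 1728) + 118 = -120*1726 + 118 = -207120 + 118 = -207002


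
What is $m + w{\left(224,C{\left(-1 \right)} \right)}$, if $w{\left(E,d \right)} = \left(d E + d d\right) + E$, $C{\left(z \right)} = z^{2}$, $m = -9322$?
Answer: $-8873$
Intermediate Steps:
$w{\left(E,d \right)} = E + d^{2} + E d$ ($w{\left(E,d \right)} = \left(E d + d^{2}\right) + E = \left(d^{2} + E d\right) + E = E + d^{2} + E d$)
$m + w{\left(224,C{\left(-1 \right)} \right)} = -9322 + \left(224 + \left(\left(-1\right)^{2}\right)^{2} + 224 \left(-1\right)^{2}\right) = -9322 + \left(224 + 1^{2} + 224 \cdot 1\right) = -9322 + \left(224 + 1 + 224\right) = -9322 + 449 = -8873$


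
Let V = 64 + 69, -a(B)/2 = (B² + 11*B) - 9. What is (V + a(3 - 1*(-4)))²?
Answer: 10201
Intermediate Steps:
a(B) = 18 - 22*B - 2*B² (a(B) = -2*((B² + 11*B) - 9) = -2*(-9 + B² + 11*B) = 18 - 22*B - 2*B²)
V = 133
(V + a(3 - 1*(-4)))² = (133 + (18 - 22*(3 - 1*(-4)) - 2*(3 - 1*(-4))²))² = (133 + (18 - 22*(3 + 4) - 2*(3 + 4)²))² = (133 + (18 - 22*7 - 2*7²))² = (133 + (18 - 154 - 2*49))² = (133 + (18 - 154 - 98))² = (133 - 234)² = (-101)² = 10201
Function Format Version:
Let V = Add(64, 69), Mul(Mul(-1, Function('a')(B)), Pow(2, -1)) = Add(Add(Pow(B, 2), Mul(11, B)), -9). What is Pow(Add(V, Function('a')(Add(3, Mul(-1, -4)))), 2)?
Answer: 10201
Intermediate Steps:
Function('a')(B) = Add(18, Mul(-22, B), Mul(-2, Pow(B, 2))) (Function('a')(B) = Mul(-2, Add(Add(Pow(B, 2), Mul(11, B)), -9)) = Mul(-2, Add(-9, Pow(B, 2), Mul(11, B))) = Add(18, Mul(-22, B), Mul(-2, Pow(B, 2))))
V = 133
Pow(Add(V, Function('a')(Add(3, Mul(-1, -4)))), 2) = Pow(Add(133, Add(18, Mul(-22, Add(3, Mul(-1, -4))), Mul(-2, Pow(Add(3, Mul(-1, -4)), 2)))), 2) = Pow(Add(133, Add(18, Mul(-22, Add(3, 4)), Mul(-2, Pow(Add(3, 4), 2)))), 2) = Pow(Add(133, Add(18, Mul(-22, 7), Mul(-2, Pow(7, 2)))), 2) = Pow(Add(133, Add(18, -154, Mul(-2, 49))), 2) = Pow(Add(133, Add(18, -154, -98)), 2) = Pow(Add(133, -234), 2) = Pow(-101, 2) = 10201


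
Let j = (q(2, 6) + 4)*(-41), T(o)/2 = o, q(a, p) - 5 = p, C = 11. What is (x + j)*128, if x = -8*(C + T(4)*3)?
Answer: -114560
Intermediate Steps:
q(a, p) = 5 + p
T(o) = 2*o
j = -615 (j = ((5 + 6) + 4)*(-41) = (11 + 4)*(-41) = 15*(-41) = -615)
x = -280 (x = -8*(11 + (2*4)*3) = -8*(11 + 8*3) = -8*(11 + 24) = -8*35 = -280)
(x + j)*128 = (-280 - 615)*128 = -895*128 = -114560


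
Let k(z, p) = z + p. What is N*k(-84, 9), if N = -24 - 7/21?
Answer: 1825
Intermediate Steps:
k(z, p) = p + z
N = -73/3 (N = -24 - 7/21 = -24 - 1*⅓ = -24 - ⅓ = -73/3 ≈ -24.333)
N*k(-84, 9) = -73*(9 - 84)/3 = -73/3*(-75) = 1825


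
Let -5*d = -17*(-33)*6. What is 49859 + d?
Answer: 245929/5 ≈ 49186.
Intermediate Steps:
d = -3366/5 (d = -(-17*(-33))*6/5 = -561*6/5 = -⅕*3366 = -3366/5 ≈ -673.20)
49859 + d = 49859 - 3366/5 = 245929/5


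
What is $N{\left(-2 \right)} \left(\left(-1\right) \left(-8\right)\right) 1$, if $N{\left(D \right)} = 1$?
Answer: $8$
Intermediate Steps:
$N{\left(-2 \right)} \left(\left(-1\right) \left(-8\right)\right) 1 = 1 \left(\left(-1\right) \left(-8\right)\right) 1 = 1 \cdot 8 \cdot 1 = 8 \cdot 1 = 8$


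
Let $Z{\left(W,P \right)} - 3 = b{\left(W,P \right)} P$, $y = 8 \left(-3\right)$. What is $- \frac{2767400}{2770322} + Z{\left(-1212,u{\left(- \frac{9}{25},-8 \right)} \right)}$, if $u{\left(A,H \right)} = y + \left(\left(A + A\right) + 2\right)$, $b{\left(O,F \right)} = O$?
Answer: $\frac{953636289551}{34629025} \approx 27539.0$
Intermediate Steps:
$y = -24$
$u{\left(A,H \right)} = -22 + 2 A$ ($u{\left(A,H \right)} = -24 + \left(\left(A + A\right) + 2\right) = -24 + \left(2 A + 2\right) = -24 + \left(2 + 2 A\right) = -22 + 2 A$)
$Z{\left(W,P \right)} = 3 + P W$ ($Z{\left(W,P \right)} = 3 + W P = 3 + P W$)
$- \frac{2767400}{2770322} + Z{\left(-1212,u{\left(- \frac{9}{25},-8 \right)} \right)} = - \frac{2767400}{2770322} + \left(3 + \left(-22 + 2 \left(- \frac{9}{25}\right)\right) \left(-1212\right)\right) = \left(-2767400\right) \frac{1}{2770322} + \left(3 + \left(-22 + 2 \left(\left(-9\right) \frac{1}{25}\right)\right) \left(-1212\right)\right) = - \frac{1383700}{1385161} + \left(3 + \left(-22 + 2 \left(- \frac{9}{25}\right)\right) \left(-1212\right)\right) = - \frac{1383700}{1385161} + \left(3 + \left(-22 - \frac{18}{25}\right) \left(-1212\right)\right) = - \frac{1383700}{1385161} + \left(3 - - \frac{688416}{25}\right) = - \frac{1383700}{1385161} + \left(3 + \frac{688416}{25}\right) = - \frac{1383700}{1385161} + \frac{688491}{25} = \frac{953636289551}{34629025}$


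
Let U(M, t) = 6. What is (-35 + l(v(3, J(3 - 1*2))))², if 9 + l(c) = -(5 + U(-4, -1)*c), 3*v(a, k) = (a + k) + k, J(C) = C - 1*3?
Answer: 2209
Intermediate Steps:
J(C) = -3 + C (J(C) = C - 3 = -3 + C)
v(a, k) = a/3 + 2*k/3 (v(a, k) = ((a + k) + k)/3 = (a + 2*k)/3 = a/3 + 2*k/3)
l(c) = -14 - 6*c (l(c) = -9 - (5 + 6*c) = -9 + (-5 - 6*c) = -14 - 6*c)
(-35 + l(v(3, J(3 - 1*2))))² = (-35 + (-14 - 6*((⅓)*3 + 2*(-3 + (3 - 1*2))/3)))² = (-35 + (-14 - 6*(1 + 2*(-3 + (3 - 2))/3)))² = (-35 + (-14 - 6*(1 + 2*(-3 + 1)/3)))² = (-35 + (-14 - 6*(1 + (⅔)*(-2))))² = (-35 + (-14 - 6*(1 - 4/3)))² = (-35 + (-14 - 6*(-⅓)))² = (-35 + (-14 + 2))² = (-35 - 12)² = (-47)² = 2209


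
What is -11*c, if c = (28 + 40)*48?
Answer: -35904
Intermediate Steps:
c = 3264 (c = 68*48 = 3264)
-11*c = -11*3264 = -35904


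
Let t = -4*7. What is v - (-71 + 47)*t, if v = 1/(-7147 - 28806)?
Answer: -24160417/35953 ≈ -672.00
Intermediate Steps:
v = -1/35953 (v = 1/(-35953) = -1/35953 ≈ -2.7814e-5)
t = -28
v - (-71 + 47)*t = -1/35953 - (-71 + 47)*(-28) = -1/35953 - (-24)*(-28) = -1/35953 - 1*672 = -1/35953 - 672 = -24160417/35953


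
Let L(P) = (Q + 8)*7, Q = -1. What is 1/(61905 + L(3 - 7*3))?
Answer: 1/61954 ≈ 1.6141e-5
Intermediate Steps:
L(P) = 49 (L(P) = (-1 + 8)*7 = 7*7 = 49)
1/(61905 + L(3 - 7*3)) = 1/(61905 + 49) = 1/61954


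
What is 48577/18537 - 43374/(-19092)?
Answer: 7799351/1594182 ≈ 4.8924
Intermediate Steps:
48577/18537 - 43374/(-19092) = 48577*(1/18537) - 43374*(-1/19092) = 48577/18537 + 7229/3182 = 7799351/1594182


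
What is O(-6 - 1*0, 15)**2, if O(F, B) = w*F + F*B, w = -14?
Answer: 36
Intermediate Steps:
O(F, B) = -14*F + B*F (O(F, B) = -14*F + F*B = -14*F + B*F)
O(-6 - 1*0, 15)**2 = ((-6 - 1*0)*(-14 + 15))**2 = ((-6 + 0)*1)**2 = (-6*1)**2 = (-6)**2 = 36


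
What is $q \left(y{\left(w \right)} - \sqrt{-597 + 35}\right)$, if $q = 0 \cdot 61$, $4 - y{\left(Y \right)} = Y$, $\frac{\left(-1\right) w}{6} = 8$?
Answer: $0$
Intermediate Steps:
$w = -48$ ($w = \left(-6\right) 8 = -48$)
$y{\left(Y \right)} = 4 - Y$
$q = 0$
$q \left(y{\left(w \right)} - \sqrt{-597 + 35}\right) = 0 \left(\left(4 - -48\right) - \sqrt{-597 + 35}\right) = 0 \left(\left(4 + 48\right) - \sqrt{-562}\right) = 0 \left(52 - i \sqrt{562}\right) = 0$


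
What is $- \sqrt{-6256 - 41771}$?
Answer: $- i \sqrt{48027} \approx - 219.15 i$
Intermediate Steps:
$- \sqrt{-6256 - 41771} = - \sqrt{-48027} = - i \sqrt{48027}$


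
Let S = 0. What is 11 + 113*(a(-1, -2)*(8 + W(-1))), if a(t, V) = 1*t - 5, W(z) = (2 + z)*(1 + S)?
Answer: -6091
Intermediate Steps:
W(z) = 2 + z (W(z) = (2 + z)*(1 + 0) = (2 + z)*1 = 2 + z)
a(t, V) = -5 + t (a(t, V) = t - 5 = -5 + t)
11 + 113*(a(-1, -2)*(8 + W(-1))) = 11 + 113*((-5 - 1)*(8 + (2 - 1))) = 11 + 113*(-6*(8 + 1)) = 11 + 113*(-6*9) = 11 + 113*(-54) = 11 - 6102 = -6091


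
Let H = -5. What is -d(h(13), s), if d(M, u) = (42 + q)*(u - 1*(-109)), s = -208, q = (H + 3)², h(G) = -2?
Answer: 4554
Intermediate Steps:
q = 4 (q = (-5 + 3)² = (-2)² = 4)
d(M, u) = 5014 + 46*u (d(M, u) = (42 + 4)*(u - 1*(-109)) = 46*(u + 109) = 46*(109 + u) = 5014 + 46*u)
-d(h(13), s) = -(5014 + 46*(-208)) = -(5014 - 9568) = -1*(-4554) = 4554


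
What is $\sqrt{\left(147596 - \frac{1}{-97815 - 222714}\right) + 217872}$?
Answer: $\frac{\sqrt{310312052225877}}{29139} \approx 604.54$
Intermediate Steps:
$\sqrt{\left(147596 - \frac{1}{-97815 - 222714}\right) + 217872} = \sqrt{\left(147596 - \frac{1}{-320529}\right) + 217872} = \sqrt{\left(147596 - - \frac{1}{320529}\right) + 217872} = \sqrt{\left(147596 + \frac{1}{320529}\right) + 217872} = \sqrt{\frac{47308798285}{320529} + 217872} = \sqrt{\frac{117143092573}{320529}} = \frac{\sqrt{310312052225877}}{29139}$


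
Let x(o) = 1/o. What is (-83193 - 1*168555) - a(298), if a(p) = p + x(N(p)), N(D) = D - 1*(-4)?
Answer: -76117893/302 ≈ -2.5205e+5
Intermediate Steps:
N(D) = 4 + D (N(D) = D + 4 = 4 + D)
a(p) = p + 1/(4 + p)
(-83193 - 1*168555) - a(298) = (-83193 - 1*168555) - (1 + 298*(4 + 298))/(4 + 298) = (-83193 - 168555) - (1 + 298*302)/302 = -251748 - (1 + 89996)/302 = -251748 - 89997/302 = -76117893/302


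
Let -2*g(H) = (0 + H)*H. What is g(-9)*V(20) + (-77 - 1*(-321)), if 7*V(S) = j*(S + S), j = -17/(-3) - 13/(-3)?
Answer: -14492/7 ≈ -2070.3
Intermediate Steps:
j = 10 (j = -17*(-⅓) - 13*(-⅓) = 17/3 + 13/3 = 10)
g(H) = -H²/2 (g(H) = -(0 + H)*H/2 = -H*H/2 = -H²/2)
V(S) = 20*S/7 (V(S) = (10*(S + S))/7 = (10*(2*S))/7 = (20*S)/7 = 20*S/7)
g(-9)*V(20) + (-77 - 1*(-321)) = (-½*(-9)²)*((20/7)*20) + (-77 - 1*(-321)) = -½*81*(400/7) + (-77 + 321) = -81/2*400/7 + 244 = -16200/7 + 244 = -14492/7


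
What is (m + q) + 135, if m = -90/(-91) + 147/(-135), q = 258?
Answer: 1608926/4095 ≈ 392.90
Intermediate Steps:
m = -409/4095 (m = -90*(-1/91) + 147*(-1/135) = 90/91 - 49/45 = -409/4095 ≈ -0.099878)
(m + q) + 135 = (-409/4095 + 258) + 135 = 1056101/4095 + 135 = 1608926/4095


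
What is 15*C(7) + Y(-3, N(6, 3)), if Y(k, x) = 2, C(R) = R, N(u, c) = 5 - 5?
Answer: 107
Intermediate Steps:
N(u, c) = 0
15*C(7) + Y(-3, N(6, 3)) = 15*7 + 2 = 105 + 2 = 107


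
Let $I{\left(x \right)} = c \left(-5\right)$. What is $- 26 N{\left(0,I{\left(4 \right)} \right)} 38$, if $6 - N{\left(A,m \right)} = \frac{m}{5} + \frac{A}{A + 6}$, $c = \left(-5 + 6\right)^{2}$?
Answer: $-6916$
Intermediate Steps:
$c = 1$ ($c = 1^{2} = 1$)
$I{\left(x \right)} = -5$ ($I{\left(x \right)} = 1 \left(-5\right) = -5$)
$N{\left(A,m \right)} = 6 - \frac{m}{5} - \frac{A}{6 + A}$ ($N{\left(A,m \right)} = 6 - \left(\frac{m}{5} + \frac{A}{A + 6}\right) = 6 - \left(m \frac{1}{5} + \frac{A}{6 + A}\right) = 6 - \left(\frac{m}{5} + \frac{A}{6 + A}\right) = 6 - \frac{m}{5} - \frac{A}{6 + A}$)
$- 26 N{\left(0,I{\left(4 \right)} \right)} 38 = - 26 \frac{180 - -30 + 25 \cdot 0 - 0 \left(-5\right)}{5 \left(6 + 0\right)} 38 = - 26 \frac{180 + 30 + 0 + 0}{5 \cdot 6} \cdot 38 = - 26 \cdot \frac{1}{5} \cdot \frac{1}{6} \cdot 210 \cdot 38 = \left(-26\right) 7 \cdot 38 = \left(-182\right) 38 = -6916$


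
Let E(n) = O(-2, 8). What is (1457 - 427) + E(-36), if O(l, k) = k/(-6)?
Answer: 3086/3 ≈ 1028.7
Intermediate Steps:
O(l, k) = -k/6 (O(l, k) = k*(-⅙) = -k/6)
E(n) = -4/3 (E(n) = -⅙*8 = -4/3)
(1457 - 427) + E(-36) = (1457 - 427) - 4/3 = 1030 - 4/3 = 3086/3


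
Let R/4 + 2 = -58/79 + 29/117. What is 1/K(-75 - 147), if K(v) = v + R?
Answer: -9243/2143870 ≈ -0.0043114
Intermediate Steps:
R = -91924/9243 (R = -8 + 4*(-58/79 + 29/117) = -8 + 4*(-4495/9243) = -8 - 17980/9243 = -91924/9243 ≈ -9.9453)
K(v) = -91924/9243 + v (K(v) = v - 91924/9243 = -91924/9243 + v)
1/K(-75 - 147) = 1/(-91924/9243 + (-75 - 147)) = 1/(-91924/9243 - 222) = 1/(-2143870/9243) = -9243/2143870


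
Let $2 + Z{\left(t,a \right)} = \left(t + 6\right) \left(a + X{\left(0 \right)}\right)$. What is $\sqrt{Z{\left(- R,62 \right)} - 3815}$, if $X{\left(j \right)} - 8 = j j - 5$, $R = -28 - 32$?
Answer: $\sqrt{473} \approx 21.749$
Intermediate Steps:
$R = -60$
$X{\left(j \right)} = 3 + j^{2}$ ($X{\left(j \right)} = 8 + \left(j j - 5\right) = 8 + \left(j^{2} - 5\right) = 8 + \left(-5 + j^{2}\right) = 3 + j^{2}$)
$Z{\left(t,a \right)} = -2 + \left(3 + a\right) \left(6 + t\right)$ ($Z{\left(t,a \right)} = -2 + \left(t + 6\right) \left(a + \left(3 + 0^{2}\right)\right) = -2 + \left(6 + t\right) \left(a + \left(3 + 0\right)\right) = -2 + \left(6 + t\right) \left(a + 3\right) = -2 + \left(6 + t\right) \left(3 + a\right) = -2 + \left(3 + a\right) \left(6 + t\right)$)
$\sqrt{Z{\left(- R,62 \right)} - 3815} = \sqrt{\left(16 + 3 \left(\left(-1\right) \left(-60\right)\right) + 6 \cdot 62 + 62 \left(\left(-1\right) \left(-60\right)\right)\right) - 3815} = \sqrt{\left(16 + 3 \cdot 60 + 372 + 62 \cdot 60\right) - 3815} = \sqrt{\left(16 + 180 + 372 + 3720\right) - 3815} = \sqrt{4288 - 3815} = \sqrt{473}$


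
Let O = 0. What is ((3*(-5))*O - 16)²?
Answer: 256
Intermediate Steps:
((3*(-5))*O - 16)² = ((3*(-5))*0 - 16)² = (-15*0 - 16)² = (0 - 16)² = (-16)² = 256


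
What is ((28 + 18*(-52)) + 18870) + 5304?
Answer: 23266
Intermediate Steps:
((28 + 18*(-52)) + 18870) + 5304 = ((28 - 936) + 18870) + 5304 = (-908 + 18870) + 5304 = 17962 + 5304 = 23266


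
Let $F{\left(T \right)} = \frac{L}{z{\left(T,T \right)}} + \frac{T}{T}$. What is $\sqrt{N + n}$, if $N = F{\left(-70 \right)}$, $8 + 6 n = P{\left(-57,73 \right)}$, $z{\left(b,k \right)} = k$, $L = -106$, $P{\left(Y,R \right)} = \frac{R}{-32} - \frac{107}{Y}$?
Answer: $\frac{\sqrt{283660405}}{15960} \approx 1.0553$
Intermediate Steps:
$P{\left(Y,R \right)} = - \frac{107}{Y} - \frac{R}{32}$ ($P{\left(Y,R \right)} = R \left(- \frac{1}{32}\right) - \frac{107}{Y} = - \frac{R}{32} - \frac{107}{Y} = - \frac{107}{Y} - \frac{R}{32}$)
$n = - \frac{15329}{10944}$ ($n = - \frac{4}{3} + \frac{- \frac{107}{-57} - \frac{73}{32}}{6} = - \frac{4}{3} + \frac{\left(-107\right) \left(- \frac{1}{57}\right) - \frac{73}{32}}{6} = - \frac{4}{3} + \frac{\frac{107}{57} - \frac{73}{32}}{6} = - \frac{4}{3} + \frac{1}{6} \left(- \frac{737}{1824}\right) = - \frac{4}{3} - \frac{737}{10944} = - \frac{15329}{10944} \approx -1.4007$)
$F{\left(T \right)} = 1 - \frac{106}{T}$ ($F{\left(T \right)} = - \frac{106}{T} + \frac{T}{T} = - \frac{106}{T} + 1 = 1 - \frac{106}{T}$)
$N = \frac{88}{35}$ ($N = \frac{-106 - 70}{-70} = \left(- \frac{1}{70}\right) \left(-176\right) = \frac{88}{35} \approx 2.5143$)
$\sqrt{N + n} = \sqrt{\frac{88}{35} - \frac{15329}{10944}} = \sqrt{\frac{426557}{383040}} = \frac{\sqrt{283660405}}{15960}$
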